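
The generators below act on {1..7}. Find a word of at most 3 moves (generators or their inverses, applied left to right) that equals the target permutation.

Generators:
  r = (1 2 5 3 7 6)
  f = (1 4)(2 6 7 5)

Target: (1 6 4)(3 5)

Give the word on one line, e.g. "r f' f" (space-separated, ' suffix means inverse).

  after r: (1 2 5 3 7 6)
  after f: (1 6 4)(3 5)

r f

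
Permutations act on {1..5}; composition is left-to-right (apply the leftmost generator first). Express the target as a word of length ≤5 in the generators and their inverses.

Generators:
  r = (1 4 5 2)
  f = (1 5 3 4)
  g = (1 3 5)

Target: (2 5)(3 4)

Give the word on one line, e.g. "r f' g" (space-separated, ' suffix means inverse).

  after r': (1 2 5 4)
  after r': (1 5)(2 4)
  after r': (1 4 5 2)
  after f: (2 5)(3 4)

r' r' r' f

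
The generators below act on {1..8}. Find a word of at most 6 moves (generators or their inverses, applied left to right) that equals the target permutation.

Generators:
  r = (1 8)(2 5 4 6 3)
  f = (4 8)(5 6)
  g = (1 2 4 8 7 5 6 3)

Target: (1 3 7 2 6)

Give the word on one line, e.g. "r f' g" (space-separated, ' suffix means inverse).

r g' r g f

  after r: (1 8)(2 5 4 6 3)
  after g': (1 4 5 2 7 8 3)
  after r: (1 6 3 8 2 7)
  after g: (1 3 7 2 5 6)(4 8)
  after f: (1 3 7 2 6)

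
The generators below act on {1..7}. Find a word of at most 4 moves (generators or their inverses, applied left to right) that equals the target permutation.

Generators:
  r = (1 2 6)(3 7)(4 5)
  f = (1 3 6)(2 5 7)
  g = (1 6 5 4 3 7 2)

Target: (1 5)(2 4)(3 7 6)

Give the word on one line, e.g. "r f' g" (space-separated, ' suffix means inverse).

f r' f'

  after f: (1 3 6)(2 5 7)
  after r': (1 7)(2 4 5 3)
  after f': (1 5)(2 4)(3 7 6)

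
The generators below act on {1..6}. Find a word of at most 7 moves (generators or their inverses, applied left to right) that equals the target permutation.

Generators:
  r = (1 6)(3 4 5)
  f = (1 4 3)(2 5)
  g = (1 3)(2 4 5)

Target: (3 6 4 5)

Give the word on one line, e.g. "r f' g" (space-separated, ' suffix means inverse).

  after f': (1 3 4)(2 5)
  after f': (1 4 3)
  after r': (1 3 6)(4 5)
  after f': (1 4 2 5)(3 6)
  after f': (3 6 4 5)

f' f' r' f' f'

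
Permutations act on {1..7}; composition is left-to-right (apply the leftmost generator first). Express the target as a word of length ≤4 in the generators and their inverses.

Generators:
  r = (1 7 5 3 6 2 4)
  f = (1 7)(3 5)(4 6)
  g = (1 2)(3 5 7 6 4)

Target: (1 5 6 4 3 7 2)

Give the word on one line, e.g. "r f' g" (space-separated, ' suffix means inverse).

  after f': (1 7)(3 5)(4 6)
  after r': (2 6)(3 7 4)
  after f': (1 7 6 2 4 5 3)
  after r: (1 5 6 4 3 7 2)

f' r' f' r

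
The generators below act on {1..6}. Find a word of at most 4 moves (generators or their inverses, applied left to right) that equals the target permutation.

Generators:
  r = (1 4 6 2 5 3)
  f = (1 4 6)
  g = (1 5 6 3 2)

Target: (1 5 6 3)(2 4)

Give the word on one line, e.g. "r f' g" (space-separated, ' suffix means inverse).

r f g r'

  after r: (1 4 6 2 5 3)
  after f: (1 6 2 5 3 4)
  after g: (1 3 4 5 2 6)
  after r': (1 5 6 3)(2 4)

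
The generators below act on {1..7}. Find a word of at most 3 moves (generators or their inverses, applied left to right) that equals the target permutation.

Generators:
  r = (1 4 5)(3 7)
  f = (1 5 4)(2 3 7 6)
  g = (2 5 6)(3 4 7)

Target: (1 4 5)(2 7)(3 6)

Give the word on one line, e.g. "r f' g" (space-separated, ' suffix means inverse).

f f

  after f: (1 5 4)(2 3 7 6)
  after f: (1 4 5)(2 7)(3 6)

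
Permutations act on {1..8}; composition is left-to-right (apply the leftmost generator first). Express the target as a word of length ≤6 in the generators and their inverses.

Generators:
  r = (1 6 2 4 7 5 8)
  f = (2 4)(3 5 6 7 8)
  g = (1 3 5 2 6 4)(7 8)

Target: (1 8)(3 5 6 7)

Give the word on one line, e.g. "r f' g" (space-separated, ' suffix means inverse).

  after g: (1 3 5 2 6 4)(7 8)
  after r': (1 3 7 5 6 2)(4 8)
  after g': (2 4 7 3 8 6 5)
  after r': (1 8)(3 5 6 7)

g r' g' r'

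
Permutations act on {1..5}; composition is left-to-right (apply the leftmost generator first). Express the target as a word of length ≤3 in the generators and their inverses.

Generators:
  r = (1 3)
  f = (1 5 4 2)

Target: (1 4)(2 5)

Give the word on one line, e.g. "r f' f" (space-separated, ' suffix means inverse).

f f

  after f: (1 5 4 2)
  after f: (1 4)(2 5)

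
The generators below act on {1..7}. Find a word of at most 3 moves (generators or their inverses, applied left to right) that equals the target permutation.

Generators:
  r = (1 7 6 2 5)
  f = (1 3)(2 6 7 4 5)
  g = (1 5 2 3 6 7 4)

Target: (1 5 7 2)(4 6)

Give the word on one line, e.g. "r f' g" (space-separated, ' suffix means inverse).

  after f: (1 3)(2 6 7 4 5)
  after f: (2 7 5 6 4)
  after r': (1 5 7 2)(4 6)

f f r'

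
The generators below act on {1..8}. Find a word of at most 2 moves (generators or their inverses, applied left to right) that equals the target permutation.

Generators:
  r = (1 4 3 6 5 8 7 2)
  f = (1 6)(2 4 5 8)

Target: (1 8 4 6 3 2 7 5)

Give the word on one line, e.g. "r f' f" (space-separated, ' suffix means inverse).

  after r': (1 2 7 8 5 6 3 4)
  after f': (1 8 4 6 3 2 7 5)

r' f'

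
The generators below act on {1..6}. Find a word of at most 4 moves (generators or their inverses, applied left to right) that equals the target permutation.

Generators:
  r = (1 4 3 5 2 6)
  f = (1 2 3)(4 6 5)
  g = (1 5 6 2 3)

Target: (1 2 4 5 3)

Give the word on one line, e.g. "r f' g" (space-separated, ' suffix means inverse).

  after g': (1 3 2 6 5)
  after f': (1 2 4 5 3)

g' f'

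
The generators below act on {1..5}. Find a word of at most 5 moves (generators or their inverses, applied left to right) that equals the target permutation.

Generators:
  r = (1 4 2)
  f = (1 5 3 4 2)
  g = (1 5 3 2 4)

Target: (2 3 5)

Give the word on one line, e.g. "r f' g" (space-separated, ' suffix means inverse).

r' f' r r

  after r': (1 2 4)
  after f': (1 4 2 3 5)
  after r: (1 2 3 5 4)
  after r: (2 3 5)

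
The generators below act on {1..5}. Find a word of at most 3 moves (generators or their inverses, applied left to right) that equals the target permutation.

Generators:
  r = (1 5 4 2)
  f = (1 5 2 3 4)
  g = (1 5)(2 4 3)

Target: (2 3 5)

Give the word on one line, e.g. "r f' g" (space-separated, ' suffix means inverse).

g' r'

  after g': (1 5)(2 3 4)
  after r': (2 3 5)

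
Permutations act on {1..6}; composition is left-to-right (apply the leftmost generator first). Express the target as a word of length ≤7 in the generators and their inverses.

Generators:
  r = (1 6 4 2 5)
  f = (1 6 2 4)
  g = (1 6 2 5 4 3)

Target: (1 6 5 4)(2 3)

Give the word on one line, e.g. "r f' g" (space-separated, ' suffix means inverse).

  after g: (1 6 2 5 4 3)
  after f: (1 2 5)(3 6 4)
  after g: (1 5 6 3 2 4)
  after g: (1 4 6)(2 3 5)
  after r': (1 6 5 4)(2 3)

g f g g r'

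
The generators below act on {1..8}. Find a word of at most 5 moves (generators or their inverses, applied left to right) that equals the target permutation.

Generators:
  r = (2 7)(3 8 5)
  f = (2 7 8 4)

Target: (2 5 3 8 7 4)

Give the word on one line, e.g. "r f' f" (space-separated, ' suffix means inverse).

f f r

  after f: (2 7 8 4)
  after f: (2 8)(4 7)
  after r: (2 5 3 8 7 4)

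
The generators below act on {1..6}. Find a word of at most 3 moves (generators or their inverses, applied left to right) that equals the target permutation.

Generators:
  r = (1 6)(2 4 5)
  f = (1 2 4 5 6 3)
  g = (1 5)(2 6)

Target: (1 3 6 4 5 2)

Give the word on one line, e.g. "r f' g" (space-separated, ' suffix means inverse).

r' f r

  after r': (1 6)(2 5 4)
  after f: (1 3)(2 6)
  after r: (1 3 6 4 5 2)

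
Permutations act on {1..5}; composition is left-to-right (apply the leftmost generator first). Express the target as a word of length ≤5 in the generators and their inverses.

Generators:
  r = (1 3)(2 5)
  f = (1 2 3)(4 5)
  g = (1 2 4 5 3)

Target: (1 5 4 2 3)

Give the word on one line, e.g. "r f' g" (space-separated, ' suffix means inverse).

  after f: (1 2 3)(4 5)
  after f: (1 3 2)
  after g': (1 5 4 2 3)

f f g'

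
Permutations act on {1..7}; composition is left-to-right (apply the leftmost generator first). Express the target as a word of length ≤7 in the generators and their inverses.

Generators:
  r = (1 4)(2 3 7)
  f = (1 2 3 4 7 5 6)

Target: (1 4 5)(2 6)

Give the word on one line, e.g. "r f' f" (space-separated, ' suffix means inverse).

  after r': (1 4)(2 7 3)
  after f: (1 7 4 2 5 6)
  after r: (1 2 5 6 4 3 7)
  after r: (1 3 2 5 6)(4 7)
  after f: (1 4 5)(2 6)

r' f r r f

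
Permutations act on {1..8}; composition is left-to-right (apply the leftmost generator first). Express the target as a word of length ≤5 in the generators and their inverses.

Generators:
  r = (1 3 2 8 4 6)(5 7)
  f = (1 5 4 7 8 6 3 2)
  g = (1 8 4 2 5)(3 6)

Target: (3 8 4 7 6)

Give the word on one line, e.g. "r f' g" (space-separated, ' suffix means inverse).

  after f: (1 5 4 7 8 6 3 2)
  after r': (1 7 2 6)(4 5 8)
  after r': (1 5 2 4 7 3)
  after g: (3 8 4 7 6)

f r' r' g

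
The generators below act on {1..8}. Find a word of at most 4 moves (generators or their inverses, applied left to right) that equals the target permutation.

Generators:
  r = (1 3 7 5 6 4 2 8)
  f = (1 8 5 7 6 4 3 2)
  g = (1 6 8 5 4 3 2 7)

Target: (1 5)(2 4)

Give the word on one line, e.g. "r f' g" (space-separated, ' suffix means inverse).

  after r: (1 3 7 5 6 4 2 8)
  after f: (1 2 5 4)(3 6)
  after r: (1 8)(2 6 7 5)(3 4)
  after f: (1 5)(2 4)

r f r f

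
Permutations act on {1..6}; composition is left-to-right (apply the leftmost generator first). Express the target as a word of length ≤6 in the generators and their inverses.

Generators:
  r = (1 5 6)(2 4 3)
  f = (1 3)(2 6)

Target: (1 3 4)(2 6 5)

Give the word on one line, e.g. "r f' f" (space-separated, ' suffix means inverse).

f' r' f r

  after f': (1 3)(2 6)
  after r': (1 4 2 5)(3 6)
  after f: (1 4 6)(2 5 3)
  after r: (1 3 4)(2 6 5)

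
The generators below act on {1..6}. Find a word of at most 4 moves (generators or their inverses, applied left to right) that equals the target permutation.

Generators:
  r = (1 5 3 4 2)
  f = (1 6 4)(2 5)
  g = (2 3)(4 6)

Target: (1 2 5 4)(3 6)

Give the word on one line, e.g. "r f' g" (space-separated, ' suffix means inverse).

  after g: (2 3)(4 6)
  after r': (1 2 5)(3 4 6)
  after f: (1 5 6 3)
  after f: (1 2 5 4)(3 6)

g r' f f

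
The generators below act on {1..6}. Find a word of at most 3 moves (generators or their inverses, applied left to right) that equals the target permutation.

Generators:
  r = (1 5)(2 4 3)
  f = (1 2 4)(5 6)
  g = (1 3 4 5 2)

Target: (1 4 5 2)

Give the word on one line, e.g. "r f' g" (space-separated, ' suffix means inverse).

  after r': (1 5)(2 3 4)
  after g': (1 4 5 2)

r' g'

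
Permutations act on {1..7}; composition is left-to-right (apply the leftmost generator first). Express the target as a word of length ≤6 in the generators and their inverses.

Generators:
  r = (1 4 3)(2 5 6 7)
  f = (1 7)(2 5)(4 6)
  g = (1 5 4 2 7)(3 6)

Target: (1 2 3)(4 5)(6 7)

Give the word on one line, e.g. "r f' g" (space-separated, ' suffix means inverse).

  after r': (1 3 4)(2 7 6 5)
  after g: (1 6 4 5 7 3 2)
  after r': (1 5 6)(2 3 7 4)
  after f': (1 2 3)(4 5)(6 7)

r' g r' f'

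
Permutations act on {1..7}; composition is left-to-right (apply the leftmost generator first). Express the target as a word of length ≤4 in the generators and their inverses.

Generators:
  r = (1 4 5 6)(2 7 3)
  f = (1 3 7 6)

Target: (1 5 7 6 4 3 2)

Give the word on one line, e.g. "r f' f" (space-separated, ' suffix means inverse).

r' r' f f

  after r': (1 6 5 4)(2 3 7)
  after r': (1 5)(2 7 3)(4 6)
  after f: (1 5 3 2 6 4)
  after f: (1 5 7 6 4 3 2)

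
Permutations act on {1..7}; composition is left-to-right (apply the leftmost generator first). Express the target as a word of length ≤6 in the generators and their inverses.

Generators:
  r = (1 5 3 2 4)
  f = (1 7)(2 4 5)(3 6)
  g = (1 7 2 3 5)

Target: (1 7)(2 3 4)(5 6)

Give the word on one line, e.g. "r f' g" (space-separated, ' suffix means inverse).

  after f': (1 7)(2 5 4)(3 6)
  after f': (2 4 5)
  after g: (1 7 2 4)(3 5)
  after f': (3 4 7 5 6)
  after g: (1 7)(2 3 4)(5 6)

f' f' g f' g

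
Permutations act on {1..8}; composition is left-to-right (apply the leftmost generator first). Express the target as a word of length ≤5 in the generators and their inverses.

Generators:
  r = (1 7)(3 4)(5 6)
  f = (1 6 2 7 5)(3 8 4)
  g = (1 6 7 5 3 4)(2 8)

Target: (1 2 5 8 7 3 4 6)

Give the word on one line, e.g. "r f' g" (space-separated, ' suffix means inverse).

  after g: (1 6 7 5 3 4)(2 8)
  after f: (1 2 4 6 5 8 7)
  after g: (1 8 5 2)(3 4 7 6)
  after r': (1 8 6 4)(2 7 5)
  after g: (1 2 5 8 7 3 4 6)

g f g r' g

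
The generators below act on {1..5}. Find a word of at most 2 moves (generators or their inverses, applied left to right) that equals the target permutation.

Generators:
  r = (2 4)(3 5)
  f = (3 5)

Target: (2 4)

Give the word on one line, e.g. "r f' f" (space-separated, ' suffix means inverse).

f r'

  after f: (3 5)
  after r': (2 4)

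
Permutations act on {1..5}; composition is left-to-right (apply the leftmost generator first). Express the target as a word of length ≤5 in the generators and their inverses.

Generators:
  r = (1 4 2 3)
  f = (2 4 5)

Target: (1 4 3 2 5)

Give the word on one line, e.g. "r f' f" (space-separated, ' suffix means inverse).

  after r': (1 3 2 4)
  after f': (1 3 5 4)
  after r': (1 2 4 3 5)
  after f: (1 4 3 2 5)

r' f' r' f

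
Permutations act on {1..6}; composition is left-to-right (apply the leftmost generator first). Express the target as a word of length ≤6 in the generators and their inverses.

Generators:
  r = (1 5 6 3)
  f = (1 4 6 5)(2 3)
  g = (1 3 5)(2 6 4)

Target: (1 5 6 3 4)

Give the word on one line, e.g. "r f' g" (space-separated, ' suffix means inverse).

g' r' f g' r'

  after g': (1 5 3)(2 4 6)
  after r': (2 4 5 6)
  after f: (1 4)(2 6 3)
  after g': (1 6)(3 4 5)
  after r': (1 5 6 3 4)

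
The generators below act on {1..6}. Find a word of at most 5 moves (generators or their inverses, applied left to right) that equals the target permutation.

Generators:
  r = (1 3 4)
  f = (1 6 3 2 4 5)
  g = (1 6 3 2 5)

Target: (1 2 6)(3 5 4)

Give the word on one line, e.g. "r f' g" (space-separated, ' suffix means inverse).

  after f: (1 6 3 2 4 5)
  after g': (2 4)
  after r: (1 3 4 2)
  after f: (1 2 6 3 5)
  after r': (1 2 6)(3 5 4)

f g' r f r'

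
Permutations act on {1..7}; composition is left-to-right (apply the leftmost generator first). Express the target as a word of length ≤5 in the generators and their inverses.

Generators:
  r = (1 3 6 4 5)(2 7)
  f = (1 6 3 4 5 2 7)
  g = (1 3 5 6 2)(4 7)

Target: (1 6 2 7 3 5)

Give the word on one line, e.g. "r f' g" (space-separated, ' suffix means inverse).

g' f' g' r

  after g': (1 2 6 5 3)(4 7)
  after f': (1 5 6 4 2)(3 7)
  after g': (1 3 4 6 7)
  after r: (1 6 2 7 3 5)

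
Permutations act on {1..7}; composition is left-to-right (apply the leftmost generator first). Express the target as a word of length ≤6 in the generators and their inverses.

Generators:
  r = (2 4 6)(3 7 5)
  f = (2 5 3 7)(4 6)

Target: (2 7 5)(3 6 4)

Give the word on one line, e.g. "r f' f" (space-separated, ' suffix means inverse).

  after f': (2 7 3 5)(4 6)
  after f': (2 3)(5 7)
  after r': (2 5 3 6 4)
  after f: (2 3 4 5 7)
  after f: (2 7 5)(3 6 4)

f' f' r' f f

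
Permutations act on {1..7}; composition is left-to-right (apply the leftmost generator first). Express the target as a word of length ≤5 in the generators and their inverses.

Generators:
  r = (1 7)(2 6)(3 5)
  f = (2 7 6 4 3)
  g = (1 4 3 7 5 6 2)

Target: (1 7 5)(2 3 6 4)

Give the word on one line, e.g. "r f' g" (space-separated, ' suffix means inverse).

g' r' f'

  after g': (1 2 6 5 7 3 4)
  after r': (1 6 3 4 7 5)
  after f': (1 7 5)(2 3 6 4)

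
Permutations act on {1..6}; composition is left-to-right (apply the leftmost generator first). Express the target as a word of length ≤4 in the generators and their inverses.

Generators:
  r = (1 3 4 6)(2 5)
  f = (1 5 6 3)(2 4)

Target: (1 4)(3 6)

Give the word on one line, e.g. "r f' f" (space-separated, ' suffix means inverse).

r r

  after r: (1 3 4 6)(2 5)
  after r: (1 4)(3 6)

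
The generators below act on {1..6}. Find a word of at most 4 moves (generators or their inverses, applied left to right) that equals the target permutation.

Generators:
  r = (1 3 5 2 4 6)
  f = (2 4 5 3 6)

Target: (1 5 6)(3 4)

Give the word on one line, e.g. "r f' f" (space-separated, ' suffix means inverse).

r f'

  after r: (1 3 5 2 4 6)
  after f': (1 5 6)(3 4)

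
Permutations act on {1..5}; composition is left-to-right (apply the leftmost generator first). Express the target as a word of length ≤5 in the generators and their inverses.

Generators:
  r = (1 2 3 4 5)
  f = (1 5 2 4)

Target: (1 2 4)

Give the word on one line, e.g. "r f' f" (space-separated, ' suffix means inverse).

r' f' r' f' r

  after r': (1 5 4 3 2)
  after f': (2 4 3 5)
  after r': (1 5)(2 3 4)
  after f': (2 3)(4 5)
  after r: (1 2 4)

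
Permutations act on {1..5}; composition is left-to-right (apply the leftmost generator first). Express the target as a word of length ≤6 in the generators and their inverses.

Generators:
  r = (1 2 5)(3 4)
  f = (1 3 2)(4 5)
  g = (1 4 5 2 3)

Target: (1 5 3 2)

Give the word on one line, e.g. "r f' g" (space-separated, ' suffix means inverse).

  after f': (1 2 3)(4 5)
  after g': (1 5)
  after f': (1 4 5 2 3)
  after f': (1 5 3 2)

f' g' f' f'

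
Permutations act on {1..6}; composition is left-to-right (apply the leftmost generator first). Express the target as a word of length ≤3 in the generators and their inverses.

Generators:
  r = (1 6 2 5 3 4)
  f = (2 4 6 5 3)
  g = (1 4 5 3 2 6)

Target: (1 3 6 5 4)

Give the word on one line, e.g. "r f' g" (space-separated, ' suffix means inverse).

f' r' r'

  after f': (2 3 5 6 4)
  after r': (1 4 6 3 2 5)
  after r': (1 3 6 5 4)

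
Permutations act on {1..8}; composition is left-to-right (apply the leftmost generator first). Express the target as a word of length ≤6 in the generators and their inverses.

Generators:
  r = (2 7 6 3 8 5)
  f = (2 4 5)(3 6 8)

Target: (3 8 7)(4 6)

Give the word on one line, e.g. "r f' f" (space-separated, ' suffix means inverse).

f' r r f' r'

  after f': (2 5 4)(3 8 6)
  after r: (3 5 4 7 6 8)
  after r: (2 7 3)(4 6 5)
  after f': (2 7 8 6 4 3 5)
  after r': (3 8 7)(4 6)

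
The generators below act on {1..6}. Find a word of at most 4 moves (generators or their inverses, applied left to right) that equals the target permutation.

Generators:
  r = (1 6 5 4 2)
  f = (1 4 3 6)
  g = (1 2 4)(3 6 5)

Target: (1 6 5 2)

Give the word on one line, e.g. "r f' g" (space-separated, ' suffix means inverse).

  after g': (1 4 2)(3 5 6)
  after f: (1 3 5)(2 4)
  after g: (1 6 5 2)

g' f g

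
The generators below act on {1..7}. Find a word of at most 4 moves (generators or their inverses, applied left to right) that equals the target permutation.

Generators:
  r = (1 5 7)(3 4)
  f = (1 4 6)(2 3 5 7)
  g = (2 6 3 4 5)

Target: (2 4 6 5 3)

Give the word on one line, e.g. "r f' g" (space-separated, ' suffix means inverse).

  after g': (2 5 4 3 6)
  after g': (2 4 6 5 3)

g' g'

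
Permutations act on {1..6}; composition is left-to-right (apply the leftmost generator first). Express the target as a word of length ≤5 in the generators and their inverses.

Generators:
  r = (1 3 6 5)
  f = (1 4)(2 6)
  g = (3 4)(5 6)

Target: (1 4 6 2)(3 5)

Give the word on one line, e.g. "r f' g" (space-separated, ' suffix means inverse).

f' r' g' g' r'

  after f': (1 4)(2 6)
  after r': (1 4 5 6 2 3)
  after g': (1 3)(2 4 6)
  after g': (1 4 5 6 2 3)
  after r': (1 4 6 2)(3 5)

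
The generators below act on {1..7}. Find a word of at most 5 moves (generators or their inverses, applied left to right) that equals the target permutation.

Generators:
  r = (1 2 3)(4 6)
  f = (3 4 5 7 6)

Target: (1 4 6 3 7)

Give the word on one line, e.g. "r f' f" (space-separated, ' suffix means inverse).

  after f: (3 4 5 7 6)
  after r': (1 3 6 2)(4 5 7)
  after f': (1 6 2)(3 7)
  after r: (1 4 6 3 7)

f r' f' r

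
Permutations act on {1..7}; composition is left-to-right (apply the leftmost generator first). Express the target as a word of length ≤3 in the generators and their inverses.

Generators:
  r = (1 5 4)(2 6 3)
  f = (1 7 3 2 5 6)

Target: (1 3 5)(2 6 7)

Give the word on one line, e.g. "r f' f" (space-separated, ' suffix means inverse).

f f

  after f: (1 7 3 2 5 6)
  after f: (1 3 5)(2 6 7)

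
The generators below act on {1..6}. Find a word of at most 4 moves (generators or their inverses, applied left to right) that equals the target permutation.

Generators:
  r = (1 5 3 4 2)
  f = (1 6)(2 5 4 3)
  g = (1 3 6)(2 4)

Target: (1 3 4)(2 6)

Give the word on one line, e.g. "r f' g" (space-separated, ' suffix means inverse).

  after f: (1 6)(2 5 4 3)
  after g: (2 5)(3 4 6)
  after r': (1 2)(4 6 5)
  after f': (1 3 4)(2 6)

f g r' f'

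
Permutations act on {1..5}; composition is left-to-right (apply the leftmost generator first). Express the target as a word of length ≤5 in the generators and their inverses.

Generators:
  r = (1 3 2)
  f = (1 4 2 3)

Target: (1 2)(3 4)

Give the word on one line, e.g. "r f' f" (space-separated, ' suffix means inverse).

  after f': (1 3 2 4)
  after r': (2 4)
  after r': (1 2 4 3)
  after f: (1 3 4)
  after r: (1 2)(3 4)

f' r' r' f r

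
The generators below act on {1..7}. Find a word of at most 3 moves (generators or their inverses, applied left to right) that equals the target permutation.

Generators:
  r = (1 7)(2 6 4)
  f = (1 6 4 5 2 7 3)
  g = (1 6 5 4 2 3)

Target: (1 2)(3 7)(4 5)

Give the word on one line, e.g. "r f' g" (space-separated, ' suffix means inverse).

  after f: (1 6 4 5 2 7 3)
  after r': (1 2)(3 7)(4 5)

f r'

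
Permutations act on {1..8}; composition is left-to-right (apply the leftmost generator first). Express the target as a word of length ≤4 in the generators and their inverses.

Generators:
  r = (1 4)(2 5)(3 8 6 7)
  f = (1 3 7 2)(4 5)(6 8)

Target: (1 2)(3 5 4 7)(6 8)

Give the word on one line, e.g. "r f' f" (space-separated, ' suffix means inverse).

r' f r'

  after r': (1 4)(2 5)(3 7 6 8)
  after f: (1 5)(2 4 3)(7 8)
  after r': (1 2)(3 5 4 7)(6 8)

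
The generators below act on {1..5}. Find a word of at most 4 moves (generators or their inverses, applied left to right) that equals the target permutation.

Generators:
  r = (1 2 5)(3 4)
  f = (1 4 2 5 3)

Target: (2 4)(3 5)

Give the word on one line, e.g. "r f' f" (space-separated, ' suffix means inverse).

r' f' r'

  after r': (1 5 2)(3 4)
  after f': (1 2 3)(4 5)
  after r': (2 4)(3 5)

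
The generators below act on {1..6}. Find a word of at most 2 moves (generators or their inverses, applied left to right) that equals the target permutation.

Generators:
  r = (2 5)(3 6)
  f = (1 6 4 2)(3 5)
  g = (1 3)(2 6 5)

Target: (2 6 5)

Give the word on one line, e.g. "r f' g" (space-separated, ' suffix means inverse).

g' g'

  after g': (1 3)(2 5 6)
  after g': (2 6 5)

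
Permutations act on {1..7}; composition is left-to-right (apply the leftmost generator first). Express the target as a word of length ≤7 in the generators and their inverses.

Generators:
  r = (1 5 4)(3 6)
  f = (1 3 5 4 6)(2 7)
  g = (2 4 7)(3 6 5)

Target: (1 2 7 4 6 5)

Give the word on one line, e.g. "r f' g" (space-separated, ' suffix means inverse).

g' r' g r f'

  after g': (2 7 4)(3 5 6)
  after r': (1 4 2 7 5 3)
  after g: (1 7 3)(5 6)
  after r: (1 7 6 4)(3 5)
  after f': (1 2 7 4 6 5)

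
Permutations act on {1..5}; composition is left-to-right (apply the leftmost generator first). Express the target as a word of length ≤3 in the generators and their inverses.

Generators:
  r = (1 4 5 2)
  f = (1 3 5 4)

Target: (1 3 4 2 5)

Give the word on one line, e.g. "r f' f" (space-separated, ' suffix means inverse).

  after f: (1 3 5 4)
  after r': (1 3 4 2 5)

f r'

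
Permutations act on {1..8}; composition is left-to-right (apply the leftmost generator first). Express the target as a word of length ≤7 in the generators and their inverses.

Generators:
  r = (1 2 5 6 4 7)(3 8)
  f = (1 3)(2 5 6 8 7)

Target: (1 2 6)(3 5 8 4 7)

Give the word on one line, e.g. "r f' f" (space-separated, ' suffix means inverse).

f r' f' f' f'

  after f: (1 3)(2 5 6 8 7)
  after r': (1 8 4 6 3 7)
  after f': (1 6)(2 7 3 8 4 5)
  after f': (1 5 7)(2 8 4)(3 6)
  after f': (1 2 6)(3 5 8 4 7)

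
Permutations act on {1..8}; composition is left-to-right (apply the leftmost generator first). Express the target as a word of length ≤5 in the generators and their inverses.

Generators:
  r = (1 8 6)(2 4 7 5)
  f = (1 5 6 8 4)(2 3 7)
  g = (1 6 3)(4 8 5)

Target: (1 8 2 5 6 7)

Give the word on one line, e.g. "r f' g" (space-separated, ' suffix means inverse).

  after g: (1 6 3)(4 8 5)
  after r': (1 8 7 4)(2 5)(3 6)
  after f': (1 6 2)(3 5 7 8)
  after f': (1 5 3)(2 4 8)(6 7)
  after g': (1 8 2 5 6 7)

g r' f' f' g'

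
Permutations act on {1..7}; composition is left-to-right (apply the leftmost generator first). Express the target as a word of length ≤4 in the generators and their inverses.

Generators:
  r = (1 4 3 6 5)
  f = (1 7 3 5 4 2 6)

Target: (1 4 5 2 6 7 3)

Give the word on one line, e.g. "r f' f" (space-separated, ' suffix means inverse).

  after r: (1 4 3 6 5)
  after f': (1 5 6 3 2 4 7)
  after f': (1 3 4)(2 5)(6 7)
  after r': (1 4 5 2 6 7 3)

r f' f' r'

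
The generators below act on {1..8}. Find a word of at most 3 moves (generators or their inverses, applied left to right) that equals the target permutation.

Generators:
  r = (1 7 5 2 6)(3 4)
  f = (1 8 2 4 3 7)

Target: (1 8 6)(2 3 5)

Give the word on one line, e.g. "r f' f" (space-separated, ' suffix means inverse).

  after f: (1 8 2 4 3 7)
  after r: (1 8 6)(2 3 5)

f r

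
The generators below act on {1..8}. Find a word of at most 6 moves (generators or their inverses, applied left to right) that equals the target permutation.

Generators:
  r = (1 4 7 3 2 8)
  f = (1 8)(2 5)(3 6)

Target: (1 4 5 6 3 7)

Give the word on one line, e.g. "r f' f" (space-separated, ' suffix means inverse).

r' f r' f r

  after r': (1 8 2 3 7 4)
  after f: (2 6 3 7 4 8 5)
  after r': (1 8 5 3 4 2 6 7)
  after f: (2 3 4 5 6 7 8)
  after r: (1 4 5 6 3 7)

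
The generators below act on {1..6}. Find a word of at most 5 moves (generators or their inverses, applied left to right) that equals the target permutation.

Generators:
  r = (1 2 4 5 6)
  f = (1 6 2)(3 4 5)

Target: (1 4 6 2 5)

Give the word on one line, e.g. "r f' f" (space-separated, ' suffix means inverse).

r' r' r'

  after r': (1 6 5 4 2)
  after r': (1 5 2 6 4)
  after r': (1 4 6 2 5)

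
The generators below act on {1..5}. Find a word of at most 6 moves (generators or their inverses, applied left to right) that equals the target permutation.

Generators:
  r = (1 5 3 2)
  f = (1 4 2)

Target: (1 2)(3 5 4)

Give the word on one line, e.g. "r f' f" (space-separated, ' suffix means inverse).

  after f: (1 4 2)
  after r: (1 4)(2 5 3)
  after r: (1 4 5 2 3)
  after r: (1 4 3 5)
  after f: (1 2)(3 5 4)

f r r r f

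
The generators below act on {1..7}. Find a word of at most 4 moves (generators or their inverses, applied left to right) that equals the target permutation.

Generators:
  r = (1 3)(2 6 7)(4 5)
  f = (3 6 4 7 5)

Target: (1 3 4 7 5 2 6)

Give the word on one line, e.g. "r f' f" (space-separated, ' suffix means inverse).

  after f': (3 5 7 4 6)
  after r: (1 3 4 7 5 2 6)

f' r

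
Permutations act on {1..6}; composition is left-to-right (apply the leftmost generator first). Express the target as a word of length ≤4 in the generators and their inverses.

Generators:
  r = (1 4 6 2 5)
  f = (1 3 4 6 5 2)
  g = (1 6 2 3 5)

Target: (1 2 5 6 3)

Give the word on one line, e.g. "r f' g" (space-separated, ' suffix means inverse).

  after g': (1 5 3 2 6)
  after g': (1 3 6 5 2)
  after g': (1 2 5 6 3)

g' g' g'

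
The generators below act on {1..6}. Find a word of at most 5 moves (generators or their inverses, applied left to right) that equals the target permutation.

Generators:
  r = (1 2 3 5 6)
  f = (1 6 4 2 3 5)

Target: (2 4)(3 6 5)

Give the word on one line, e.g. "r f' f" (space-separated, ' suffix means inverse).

  after f': (1 5 3 2 4 6)
  after f': (1 3 4)(2 6 5)
  after r: (1 5 3 4 2)
  after r: (1 6)(3 4)
  after f': (2 4)(3 6 5)

f' f' r r f'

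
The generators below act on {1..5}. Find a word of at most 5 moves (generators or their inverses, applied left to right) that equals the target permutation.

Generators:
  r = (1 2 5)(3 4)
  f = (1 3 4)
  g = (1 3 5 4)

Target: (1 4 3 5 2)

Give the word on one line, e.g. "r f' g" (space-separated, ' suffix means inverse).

  after r: (1 2 5)(3 4)
  after f: (1 2 5 3)
  after g': (1 2 3 4 5)
  after r: (1 5 2 4)
  after g: (1 4 3 5 2)

r f g' r g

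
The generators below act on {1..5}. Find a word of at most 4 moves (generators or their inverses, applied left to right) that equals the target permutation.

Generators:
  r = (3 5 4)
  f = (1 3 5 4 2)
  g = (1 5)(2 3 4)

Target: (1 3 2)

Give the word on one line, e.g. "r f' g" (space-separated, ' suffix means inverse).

g r g'

  after g: (1 5)(2 3 4)
  after r: (1 4 2 5)
  after g': (1 3 2)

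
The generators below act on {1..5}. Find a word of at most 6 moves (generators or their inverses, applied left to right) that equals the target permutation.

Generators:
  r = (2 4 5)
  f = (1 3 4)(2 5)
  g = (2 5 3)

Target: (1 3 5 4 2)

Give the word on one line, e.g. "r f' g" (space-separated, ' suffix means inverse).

g r' f' f'

  after g: (2 5 3)
  after r': (2 4)(3 5)
  after f': (1 4 5)(2 3)
  after f': (1 3 5 4 2)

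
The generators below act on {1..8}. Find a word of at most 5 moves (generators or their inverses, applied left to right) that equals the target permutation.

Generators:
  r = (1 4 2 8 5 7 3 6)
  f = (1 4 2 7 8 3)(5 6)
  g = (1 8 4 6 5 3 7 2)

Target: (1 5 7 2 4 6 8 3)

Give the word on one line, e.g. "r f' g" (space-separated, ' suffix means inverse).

r g f' g' f'

  after r: (1 4 2 8 5 7 3 6)
  after g: (1 6 8 3 5 2 4)
  after f': (1 5 4 3 6 7 2)
  after g': (1 6 3 4 5 8)
  after f': (1 5 7 2 4 6 8 3)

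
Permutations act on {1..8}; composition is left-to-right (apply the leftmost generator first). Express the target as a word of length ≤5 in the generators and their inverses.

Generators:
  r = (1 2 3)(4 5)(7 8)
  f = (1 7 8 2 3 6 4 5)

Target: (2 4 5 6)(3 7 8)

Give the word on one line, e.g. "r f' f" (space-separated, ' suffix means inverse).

  after r': (1 3 2)(4 5)(7 8)
  after f': (1 2 5 6 3 8)
  after r': (2 4 5 6)(3 7 8)

r' f' r'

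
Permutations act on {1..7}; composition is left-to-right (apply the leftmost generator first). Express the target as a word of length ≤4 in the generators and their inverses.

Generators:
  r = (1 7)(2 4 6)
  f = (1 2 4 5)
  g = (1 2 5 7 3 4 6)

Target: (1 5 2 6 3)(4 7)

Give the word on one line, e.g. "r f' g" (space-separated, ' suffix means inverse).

  after g': (1 6 4 3 7 5 2)
  after g': (1 4 7 2 6 3 5)
  after f: (1 5 2 6 3)(4 7)

g' g' f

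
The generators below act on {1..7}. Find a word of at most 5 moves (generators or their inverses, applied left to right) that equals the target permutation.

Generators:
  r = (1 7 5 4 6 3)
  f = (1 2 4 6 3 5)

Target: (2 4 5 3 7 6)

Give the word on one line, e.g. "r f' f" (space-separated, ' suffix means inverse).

  after r: (1 7 5 4 6 3)
  after r: (1 5 6)(3 7 4)
  after f: (2 4 5 3 7 6)

r r f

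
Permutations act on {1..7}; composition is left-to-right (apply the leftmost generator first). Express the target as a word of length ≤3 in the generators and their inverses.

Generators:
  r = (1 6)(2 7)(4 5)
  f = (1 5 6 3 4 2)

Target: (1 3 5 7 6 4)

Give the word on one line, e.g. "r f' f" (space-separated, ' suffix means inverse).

r' f r

  after r': (1 6)(2 7)(4 5)
  after f: (1 3 4 6 5 2 7)
  after r: (1 3 5 7 6 4)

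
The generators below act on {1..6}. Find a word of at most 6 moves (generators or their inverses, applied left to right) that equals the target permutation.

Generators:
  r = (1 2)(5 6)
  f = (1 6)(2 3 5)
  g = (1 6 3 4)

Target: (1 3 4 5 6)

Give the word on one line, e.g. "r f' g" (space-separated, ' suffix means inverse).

  after g: (1 6 3 4)
  after f': (2 5 3 4 6)
  after f': (1 6 5 2 3 4)
  after r: (1 5)(2 3 4)
  after f': (1 3 4 5 6)

g f' f' r f'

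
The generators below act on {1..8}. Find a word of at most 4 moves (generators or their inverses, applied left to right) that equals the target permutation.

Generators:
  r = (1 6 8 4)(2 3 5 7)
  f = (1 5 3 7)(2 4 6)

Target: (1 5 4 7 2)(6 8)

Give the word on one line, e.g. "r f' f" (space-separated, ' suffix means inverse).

  after f': (1 7 3 5)(2 6 4)
  after r': (1 5 4 7 2)(6 8)

f' r'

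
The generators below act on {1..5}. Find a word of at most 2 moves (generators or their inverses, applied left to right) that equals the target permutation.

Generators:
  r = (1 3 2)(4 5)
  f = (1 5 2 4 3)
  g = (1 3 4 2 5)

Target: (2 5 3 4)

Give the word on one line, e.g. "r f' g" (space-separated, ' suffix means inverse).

r f

  after r: (1 3 2)(4 5)
  after f: (2 5 3 4)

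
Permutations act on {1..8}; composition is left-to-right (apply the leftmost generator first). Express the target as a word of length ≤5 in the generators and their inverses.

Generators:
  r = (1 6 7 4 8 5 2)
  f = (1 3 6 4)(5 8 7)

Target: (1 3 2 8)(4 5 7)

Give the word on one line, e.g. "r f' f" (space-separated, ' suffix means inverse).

f r' r'

  after f: (1 3 6 4)(5 8 7)
  after r': (1 3)(2 5 4)(6 7 8)
  after r': (1 3 2 8)(4 5 7)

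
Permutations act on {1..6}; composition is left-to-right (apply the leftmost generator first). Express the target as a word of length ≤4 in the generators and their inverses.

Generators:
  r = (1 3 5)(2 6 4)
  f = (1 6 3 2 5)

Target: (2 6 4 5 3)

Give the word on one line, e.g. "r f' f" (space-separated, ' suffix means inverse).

  after f: (1 6 3 2 5)
  after r': (1 2 3 4 6)
  after f: (1 5)(3 4)
  after r: (2 6 4 5 3)

f r' f r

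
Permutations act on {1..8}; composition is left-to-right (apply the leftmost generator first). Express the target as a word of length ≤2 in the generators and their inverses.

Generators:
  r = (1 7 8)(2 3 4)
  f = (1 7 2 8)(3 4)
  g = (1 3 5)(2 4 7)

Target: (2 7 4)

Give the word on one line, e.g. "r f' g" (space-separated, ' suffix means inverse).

f r'

  after f: (1 7 2 8)(3 4)
  after r': (2 7 4)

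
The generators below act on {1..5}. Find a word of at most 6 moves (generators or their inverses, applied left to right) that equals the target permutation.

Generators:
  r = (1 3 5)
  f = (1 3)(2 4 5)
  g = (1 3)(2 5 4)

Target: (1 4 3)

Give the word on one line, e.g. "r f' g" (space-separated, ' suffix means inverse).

f r g f g

  after f: (1 3)(2 4 5)
  after r: (1 5 2 4)
  after g: (1 4 3)
  after f: (1 5 2 4)
  after g: (1 4 3)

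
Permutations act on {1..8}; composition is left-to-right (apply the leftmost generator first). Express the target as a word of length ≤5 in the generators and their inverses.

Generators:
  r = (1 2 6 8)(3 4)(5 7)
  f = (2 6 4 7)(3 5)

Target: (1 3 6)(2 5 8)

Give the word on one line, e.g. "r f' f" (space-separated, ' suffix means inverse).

r f' f' r

  after r: (1 2 6 8)(3 4)(5 7)
  after f': (1 7 3 6 8)(4 5)
  after f': (1 4 3 2 7 5 6 8)
  after r: (1 3 6)(2 5 8)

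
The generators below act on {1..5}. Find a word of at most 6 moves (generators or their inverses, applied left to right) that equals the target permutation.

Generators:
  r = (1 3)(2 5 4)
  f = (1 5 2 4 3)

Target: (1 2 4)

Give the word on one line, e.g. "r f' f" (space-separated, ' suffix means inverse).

f' r f' f' r

  after f': (1 3 4 2 5)
  after r: (2 4 5 3)
  after f': (1 3 5 4)
  after f': (1 4 3)(2 5)
  after r: (1 2 4)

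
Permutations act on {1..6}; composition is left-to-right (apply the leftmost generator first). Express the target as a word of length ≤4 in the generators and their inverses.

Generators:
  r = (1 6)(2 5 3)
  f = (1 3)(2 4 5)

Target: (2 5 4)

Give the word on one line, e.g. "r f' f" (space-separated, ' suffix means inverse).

r' f' f' r'

  after r': (1 6)(2 3 5)
  after f': (1 6 3 4 2)
  after f': (1 6)(2 3)(4 5)
  after r': (2 5 4)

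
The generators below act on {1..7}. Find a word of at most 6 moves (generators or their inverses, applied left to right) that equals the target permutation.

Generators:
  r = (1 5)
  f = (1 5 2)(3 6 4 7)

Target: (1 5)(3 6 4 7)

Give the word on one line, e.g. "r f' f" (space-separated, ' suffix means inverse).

r f' f' f'

  after r: (1 5)
  after f': (2 5)(3 7 4 6)
  after f': (1 2)(3 4)(6 7)
  after f': (1 5)(3 6 4 7)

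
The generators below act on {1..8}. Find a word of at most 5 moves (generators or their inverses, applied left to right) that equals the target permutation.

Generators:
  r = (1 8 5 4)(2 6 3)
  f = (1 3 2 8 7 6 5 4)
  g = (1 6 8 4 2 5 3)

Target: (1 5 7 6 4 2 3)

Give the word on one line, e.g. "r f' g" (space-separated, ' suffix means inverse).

  after r: (1 8 5 4)(2 6 3)
  after g': (1 6 5 8 2)(3 4)
  after f: (1 5 7 6 4 2 3)

r g' f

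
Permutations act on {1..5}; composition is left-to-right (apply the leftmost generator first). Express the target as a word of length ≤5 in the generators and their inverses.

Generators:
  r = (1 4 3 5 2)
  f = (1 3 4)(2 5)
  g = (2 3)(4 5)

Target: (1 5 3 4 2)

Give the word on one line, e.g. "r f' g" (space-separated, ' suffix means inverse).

f f g' f f

  after f: (1 3 4)(2 5)
  after f: (1 4 3)
  after g': (1 5 4 2 3)
  after f: (1 2 4 5)
  after f: (1 5 3 4 2)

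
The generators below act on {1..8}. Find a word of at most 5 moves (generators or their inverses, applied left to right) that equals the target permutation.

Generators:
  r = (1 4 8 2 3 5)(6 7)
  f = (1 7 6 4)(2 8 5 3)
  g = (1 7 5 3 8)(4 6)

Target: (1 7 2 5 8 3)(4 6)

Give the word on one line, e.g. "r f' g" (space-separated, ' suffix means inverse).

r g' r g' f

  after r: (1 4 8 2 3 5)(6 7)
  after g': (1 6)(2 5 8)(3 7 4)
  after r: (1 7 8 3 6 4 5 2)
  after g': (2 8 5)(3 4 7)
  after f: (1 7 2 5 8 3)(4 6)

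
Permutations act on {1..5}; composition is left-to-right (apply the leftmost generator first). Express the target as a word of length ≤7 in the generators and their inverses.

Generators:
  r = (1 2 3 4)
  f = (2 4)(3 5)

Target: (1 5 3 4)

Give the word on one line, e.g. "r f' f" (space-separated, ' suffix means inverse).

  after r: (1 2 3 4)
  after f': (1 4)(2 5 3)
  after r': (1 3)(2 5)
  after f: (1 5 4 2 3)
  after r': (1 5 3 4)

r f' r' f r'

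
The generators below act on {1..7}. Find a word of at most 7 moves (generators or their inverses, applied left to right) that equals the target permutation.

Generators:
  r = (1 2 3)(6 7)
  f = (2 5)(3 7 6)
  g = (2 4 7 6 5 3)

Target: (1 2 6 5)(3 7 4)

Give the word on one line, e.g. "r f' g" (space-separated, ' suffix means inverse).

r' f' r' g' g'

  after r': (1 3 2)(6 7)
  after f': (1 6 3 5 2)
  after r': (1 7 6 2 3 5)
  after g': (1 4 2 5)(3 6)
  after g': (1 2 6 5)(3 7 4)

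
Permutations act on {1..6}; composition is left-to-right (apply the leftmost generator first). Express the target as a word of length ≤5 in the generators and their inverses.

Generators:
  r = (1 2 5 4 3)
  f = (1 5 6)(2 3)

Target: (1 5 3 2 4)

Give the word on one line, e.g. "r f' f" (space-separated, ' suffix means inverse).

r' r' r'

  after r': (1 3 4 5 2)
  after r': (1 4 2 3 5)
  after r': (1 5 3 2 4)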